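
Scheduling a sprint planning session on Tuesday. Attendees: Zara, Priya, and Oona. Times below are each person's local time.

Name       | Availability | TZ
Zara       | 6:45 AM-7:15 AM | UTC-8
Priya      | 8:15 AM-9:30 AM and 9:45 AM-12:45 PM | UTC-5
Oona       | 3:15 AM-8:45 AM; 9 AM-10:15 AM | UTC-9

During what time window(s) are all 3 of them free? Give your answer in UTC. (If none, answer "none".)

14:45-15:15

Zara in UTC: 14:45-15:15 (add 8h to convert from UTC-8).
Priya in UTC: 13:15-14:30, 14:45-17:45 (add 5h to convert from UTC-5).
Oona in UTC: 12:15-17:45, 18:00-19:15 (add 9h to convert from UTC-9).
Zara ∩ Priya: 14:45-15:15.
Zara ∩ Priya ∩ Oona: 14:45-15:15.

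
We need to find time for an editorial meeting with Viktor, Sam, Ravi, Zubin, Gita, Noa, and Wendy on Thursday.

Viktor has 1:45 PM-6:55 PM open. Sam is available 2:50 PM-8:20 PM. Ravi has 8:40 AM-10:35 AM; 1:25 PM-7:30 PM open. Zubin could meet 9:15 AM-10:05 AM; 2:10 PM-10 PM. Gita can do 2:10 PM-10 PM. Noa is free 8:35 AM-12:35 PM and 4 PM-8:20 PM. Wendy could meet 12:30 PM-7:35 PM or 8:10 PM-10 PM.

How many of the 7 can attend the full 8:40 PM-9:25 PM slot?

Zubin, Gita, and Wendy can make the full 20:40-21:25 slot — that's 3.

3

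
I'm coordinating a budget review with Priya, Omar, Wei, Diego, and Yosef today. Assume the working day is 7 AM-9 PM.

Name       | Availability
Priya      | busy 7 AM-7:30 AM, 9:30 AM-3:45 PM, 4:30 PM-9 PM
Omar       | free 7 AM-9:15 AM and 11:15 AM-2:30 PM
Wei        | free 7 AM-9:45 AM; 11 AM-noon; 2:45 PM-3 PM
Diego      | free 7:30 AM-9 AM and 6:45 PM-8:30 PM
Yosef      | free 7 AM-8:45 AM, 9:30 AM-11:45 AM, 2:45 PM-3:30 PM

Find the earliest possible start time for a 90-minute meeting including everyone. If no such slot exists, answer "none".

Priya free: 07:30-09:30, 15:45-16:30 (invert busy blocks within the working day).
Omar free: 07:00-09:15, 11:15-14:30.
Wei free: 07:00-09:45, 11:00-12:00, 14:45-15:00.
Diego free: 07:30-09:00, 18:45-20:30.
Yosef free: 07:00-08:45, 09:30-11:45, 14:45-15:30.
Priya ∩ Omar: 07:30-09:15.
Priya ∩ Omar ∩ Wei: 07:30-09:15.
Priya ∩ Omar ∩ Wei ∩ Diego: 07:30-09:00.
Priya ∩ Omar ∩ Wei ∩ Diego ∩ Yosef: 07:30-08:45.
No common window is at least 90 minutes long.

none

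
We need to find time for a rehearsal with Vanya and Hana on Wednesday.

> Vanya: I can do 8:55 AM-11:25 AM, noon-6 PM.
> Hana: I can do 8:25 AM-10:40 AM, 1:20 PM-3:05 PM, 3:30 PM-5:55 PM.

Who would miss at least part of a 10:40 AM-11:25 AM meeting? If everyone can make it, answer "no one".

Hana

Vanya: free for 10:40-11:25. Hana: not fully free for 10:40-11:25.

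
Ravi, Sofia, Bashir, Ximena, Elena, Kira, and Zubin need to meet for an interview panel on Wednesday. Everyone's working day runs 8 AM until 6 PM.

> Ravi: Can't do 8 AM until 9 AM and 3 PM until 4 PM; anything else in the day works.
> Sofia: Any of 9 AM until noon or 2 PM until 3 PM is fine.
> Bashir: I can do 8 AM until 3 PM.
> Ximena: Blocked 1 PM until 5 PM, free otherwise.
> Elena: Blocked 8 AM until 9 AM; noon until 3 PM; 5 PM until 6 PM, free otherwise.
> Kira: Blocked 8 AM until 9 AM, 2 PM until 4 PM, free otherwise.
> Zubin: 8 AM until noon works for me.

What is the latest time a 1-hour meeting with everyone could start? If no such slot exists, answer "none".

11:00

Ravi free: 09:00-15:00, 16:00-18:00 (invert busy blocks within the working day).
Sofia free: 09:00-12:00, 14:00-15:00.
Bashir free: 08:00-15:00.
Ximena free: 08:00-13:00, 17:00-18:00 (invert busy blocks within the working day).
Elena free: 09:00-12:00, 15:00-17:00 (invert busy blocks within the working day).
Kira free: 09:00-14:00, 16:00-18:00 (invert busy blocks within the working day).
Zubin free: 08:00-12:00.
Ravi ∩ Sofia: 09:00-12:00, 14:00-15:00.
Ravi ∩ Sofia ∩ Bashir: 09:00-12:00, 14:00-15:00.
Ravi ∩ Sofia ∩ Bashir ∩ Ximena: 09:00-12:00.
Ravi ∩ Sofia ∩ Bashir ∩ Ximena ∩ Elena: 09:00-12:00.
Ravi ∩ Sofia ∩ Bashir ∩ Ximena ∩ Elena ∩ Kira: 09:00-12:00.
Ravi ∩ Sofia ∩ Bashir ∩ Ximena ∩ Elena ∩ Kira ∩ Zubin: 09:00-12:00.
The last common window of at least 60 minutes is 09:00-12:00; a 60-minute meeting can start as late as 11:00 and still end by 12:00.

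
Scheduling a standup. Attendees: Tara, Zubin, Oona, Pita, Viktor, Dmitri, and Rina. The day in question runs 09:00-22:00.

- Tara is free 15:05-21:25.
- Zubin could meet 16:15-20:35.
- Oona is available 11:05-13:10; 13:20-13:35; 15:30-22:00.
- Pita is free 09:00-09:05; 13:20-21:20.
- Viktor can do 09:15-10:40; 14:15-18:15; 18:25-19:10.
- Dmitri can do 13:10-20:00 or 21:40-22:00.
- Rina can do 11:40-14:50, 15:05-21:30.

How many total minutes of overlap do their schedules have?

Tara ∩ Zubin: 16:15-20:35.
Tara ∩ Zubin ∩ Oona: 16:15-20:35.
Tara ∩ Zubin ∩ Oona ∩ Pita: 16:15-20:35.
Tara ∩ Zubin ∩ Oona ∩ Pita ∩ Viktor: 16:15-18:15, 18:25-19:10.
Tara ∩ Zubin ∩ Oona ∩ Pita ∩ Viktor ∩ Dmitri: 16:15-18:15, 18:25-19:10.
Tara ∩ Zubin ∩ Oona ∩ Pita ∩ Viktor ∩ Dmitri ∩ Rina: 16:15-18:15, 18:25-19:10.
Summing the common windows: 120 + 45 = 165 minutes.

165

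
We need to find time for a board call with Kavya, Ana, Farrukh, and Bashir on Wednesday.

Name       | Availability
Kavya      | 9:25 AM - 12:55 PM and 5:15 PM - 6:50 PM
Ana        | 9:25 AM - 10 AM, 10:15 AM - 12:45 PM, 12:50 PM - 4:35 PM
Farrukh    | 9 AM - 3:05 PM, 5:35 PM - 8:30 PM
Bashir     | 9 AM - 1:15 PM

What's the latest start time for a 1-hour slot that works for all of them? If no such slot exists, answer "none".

Kavya ∩ Ana: 09:25-10:00, 10:15-12:45, 12:50-12:55.
Kavya ∩ Ana ∩ Farrukh: 09:25-10:00, 10:15-12:45, 12:50-12:55.
Kavya ∩ Ana ∩ Farrukh ∩ Bashir: 09:25-10:00, 10:15-12:45, 12:50-12:55.
The last common window of at least 60 minutes is 10:15-12:45; a 60-minute meeting can start as late as 11:45 and still end by 12:45.

11:45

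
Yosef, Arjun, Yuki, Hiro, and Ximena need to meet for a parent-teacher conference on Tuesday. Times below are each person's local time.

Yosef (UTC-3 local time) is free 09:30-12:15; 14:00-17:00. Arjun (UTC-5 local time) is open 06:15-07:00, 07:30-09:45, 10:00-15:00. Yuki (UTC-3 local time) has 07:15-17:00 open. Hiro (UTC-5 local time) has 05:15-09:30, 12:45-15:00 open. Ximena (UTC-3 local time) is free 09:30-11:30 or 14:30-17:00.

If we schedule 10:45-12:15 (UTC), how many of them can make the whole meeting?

Yosef in UTC: 12:30-15:15, 17:00-20:00 (add 3h to convert from UTC-3).
Arjun in UTC: 11:15-12:00, 12:30-14:45, 15:00-20:00 (add 5h to convert from UTC-5).
Yuki in UTC: 10:15-20:00 (add 3h to convert from UTC-3).
Hiro in UTC: 10:15-14:30, 17:45-20:00 (add 5h to convert from UTC-5).
Ximena in UTC: 12:30-14:30, 17:30-20:00 (add 3h to convert from UTC-3).
Yuki and Hiro can make the full 10:45-12:15 slot — that's 2.

2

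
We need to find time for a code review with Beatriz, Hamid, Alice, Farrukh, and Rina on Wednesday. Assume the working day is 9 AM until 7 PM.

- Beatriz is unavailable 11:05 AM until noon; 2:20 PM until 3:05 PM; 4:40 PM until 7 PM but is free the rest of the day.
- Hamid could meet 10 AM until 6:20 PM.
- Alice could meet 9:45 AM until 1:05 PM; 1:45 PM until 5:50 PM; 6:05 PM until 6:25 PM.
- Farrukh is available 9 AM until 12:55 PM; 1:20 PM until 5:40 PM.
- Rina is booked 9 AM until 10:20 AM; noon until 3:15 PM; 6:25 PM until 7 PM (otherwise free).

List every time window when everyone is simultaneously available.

10:20-11:05, 15:15-16:40

Beatriz free: 09:00-11:05, 12:00-14:20, 15:05-16:40 (invert busy blocks within the working day).
Hamid free: 10:00-18:20.
Alice free: 09:45-13:05, 13:45-17:50, 18:05-18:25.
Farrukh free: 09:00-12:55, 13:20-17:40.
Rina free: 10:20-12:00, 15:15-18:25 (invert busy blocks within the working day).
Beatriz ∩ Hamid: 10:00-11:05, 12:00-14:20, 15:05-16:40.
Beatriz ∩ Hamid ∩ Alice: 10:00-11:05, 12:00-13:05, 13:45-14:20, 15:05-16:40.
Beatriz ∩ Hamid ∩ Alice ∩ Farrukh: 10:00-11:05, 12:00-12:55, 13:45-14:20, 15:05-16:40.
Beatriz ∩ Hamid ∩ Alice ∩ Farrukh ∩ Rina: 10:20-11:05, 15:15-16:40.
Those are the intersection windows.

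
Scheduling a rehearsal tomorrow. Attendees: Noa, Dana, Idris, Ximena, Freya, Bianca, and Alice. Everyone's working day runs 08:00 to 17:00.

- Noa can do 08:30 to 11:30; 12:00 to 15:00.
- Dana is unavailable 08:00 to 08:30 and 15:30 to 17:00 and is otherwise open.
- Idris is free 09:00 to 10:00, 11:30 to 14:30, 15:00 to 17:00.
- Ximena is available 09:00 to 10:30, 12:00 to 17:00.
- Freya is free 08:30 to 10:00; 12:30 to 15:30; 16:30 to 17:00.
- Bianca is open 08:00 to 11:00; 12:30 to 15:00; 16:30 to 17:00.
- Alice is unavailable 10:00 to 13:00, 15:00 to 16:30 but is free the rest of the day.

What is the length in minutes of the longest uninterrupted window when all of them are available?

Noa free: 08:30-11:30, 12:00-15:00.
Dana free: 08:30-15:30 (invert busy blocks within the working day).
Idris free: 09:00-10:00, 11:30-14:30, 15:00-17:00.
Ximena free: 09:00-10:30, 12:00-17:00.
Freya free: 08:30-10:00, 12:30-15:30, 16:30-17:00.
Bianca free: 08:00-11:00, 12:30-15:00, 16:30-17:00.
Alice free: 08:00-10:00, 13:00-15:00, 16:30-17:00 (invert busy blocks within the working day).
Noa ∩ Dana: 08:30-11:30, 12:00-15:00.
Noa ∩ Dana ∩ Idris: 09:00-10:00, 12:00-14:30.
Noa ∩ Dana ∩ Idris ∩ Ximena: 09:00-10:00, 12:00-14:30.
Noa ∩ Dana ∩ Idris ∩ Ximena ∩ Freya: 09:00-10:00, 12:30-14:30.
Noa ∩ Dana ∩ Idris ∩ Ximena ∩ Freya ∩ Bianca: 09:00-10:00, 12:30-14:30.
Noa ∩ Dana ∩ Idris ∩ Ximena ∩ Freya ∩ Bianca ∩ Alice: 09:00-10:00, 13:00-14:30.
The longest is 13:00-14:30 at 90 minutes.

90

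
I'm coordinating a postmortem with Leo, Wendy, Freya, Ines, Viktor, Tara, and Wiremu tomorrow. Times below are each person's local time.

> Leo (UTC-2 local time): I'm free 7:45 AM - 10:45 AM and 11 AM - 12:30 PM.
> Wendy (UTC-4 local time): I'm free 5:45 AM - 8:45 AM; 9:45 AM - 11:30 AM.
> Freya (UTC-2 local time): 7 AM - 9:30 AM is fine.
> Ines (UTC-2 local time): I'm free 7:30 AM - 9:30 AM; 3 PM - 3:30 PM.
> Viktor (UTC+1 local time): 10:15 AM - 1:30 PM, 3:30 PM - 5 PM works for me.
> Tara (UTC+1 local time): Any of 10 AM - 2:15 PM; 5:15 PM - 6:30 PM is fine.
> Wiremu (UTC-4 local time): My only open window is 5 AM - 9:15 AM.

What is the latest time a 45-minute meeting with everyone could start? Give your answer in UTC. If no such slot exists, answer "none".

10:45

Leo in UTC: 09:45-12:45, 13:00-14:30 (add 2h to convert from UTC-2).
Wendy in UTC: 09:45-12:45, 13:45-15:30 (add 4h to convert from UTC-4).
Freya in UTC: 09:00-11:30 (add 2h to convert from UTC-2).
Ines in UTC: 09:30-11:30, 17:00-17:30 (add 2h to convert from UTC-2).
Viktor in UTC: 09:15-12:30, 14:30-16:00 (subtract 1h to convert from UTC+1).
Tara in UTC: 09:00-13:15, 16:15-17:30 (subtract 1h to convert from UTC+1).
Wiremu in UTC: 09:00-13:15 (add 4h to convert from UTC-4).
Leo ∩ Wendy: 09:45-12:45, 13:45-14:30.
Leo ∩ Wendy ∩ Freya: 09:45-11:30.
Leo ∩ Wendy ∩ Freya ∩ Ines: 09:45-11:30.
Leo ∩ Wendy ∩ Freya ∩ Ines ∩ Viktor: 09:45-11:30.
Leo ∩ Wendy ∩ Freya ∩ Ines ∩ Viktor ∩ Tara: 09:45-11:30.
Leo ∩ Wendy ∩ Freya ∩ Ines ∩ Viktor ∩ Tara ∩ Wiremu: 09:45-11:30.
The last common window of at least 45 minutes is 09:45-11:30; a 45-minute meeting can start as late as 10:45 and still end by 11:30.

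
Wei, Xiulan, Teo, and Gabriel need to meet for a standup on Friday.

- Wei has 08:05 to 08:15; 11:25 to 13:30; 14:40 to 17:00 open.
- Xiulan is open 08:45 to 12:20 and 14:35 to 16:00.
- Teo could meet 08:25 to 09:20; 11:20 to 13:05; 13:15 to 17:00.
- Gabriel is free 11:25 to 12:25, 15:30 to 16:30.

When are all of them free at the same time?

11:25-12:20, 15:30-16:00

Wei ∩ Xiulan: 11:25-12:20, 14:40-16:00.
Wei ∩ Xiulan ∩ Teo: 11:25-12:20, 14:40-16:00.
Wei ∩ Xiulan ∩ Teo ∩ Gabriel: 11:25-12:20, 15:30-16:00.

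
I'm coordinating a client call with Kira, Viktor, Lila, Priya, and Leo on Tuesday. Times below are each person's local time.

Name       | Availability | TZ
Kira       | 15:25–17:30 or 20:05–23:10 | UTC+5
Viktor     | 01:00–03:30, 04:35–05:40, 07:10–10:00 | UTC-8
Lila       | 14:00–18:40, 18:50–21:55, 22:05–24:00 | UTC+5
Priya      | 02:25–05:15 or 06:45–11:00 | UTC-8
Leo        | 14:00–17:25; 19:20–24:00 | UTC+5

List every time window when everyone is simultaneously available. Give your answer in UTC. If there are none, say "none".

10:25-11:30, 15:10-16:55, 17:05-18:00

Kira in UTC: 10:25-12:30, 15:05-18:10 (subtract 5h to convert from UTC+5).
Viktor in UTC: 09:00-11:30, 12:35-13:40, 15:10-18:00 (add 8h to convert from UTC-8).
Lila in UTC: 09:00-13:40, 13:50-16:55, 17:05-19:00 (subtract 5h to convert from UTC+5).
Priya in UTC: 10:25-13:15, 14:45-19:00 (add 8h to convert from UTC-8).
Leo in UTC: 09:00-12:25, 14:20-19:00 (subtract 5h to convert from UTC+5).
Kira ∩ Viktor: 10:25-11:30, 15:10-18:00.
Kira ∩ Viktor ∩ Lila: 10:25-11:30, 15:10-16:55, 17:05-18:00.
Kira ∩ Viktor ∩ Lila ∩ Priya: 10:25-11:30, 15:10-16:55, 17:05-18:00.
Kira ∩ Viktor ∩ Lila ∩ Priya ∩ Leo: 10:25-11:30, 15:10-16:55, 17:05-18:00.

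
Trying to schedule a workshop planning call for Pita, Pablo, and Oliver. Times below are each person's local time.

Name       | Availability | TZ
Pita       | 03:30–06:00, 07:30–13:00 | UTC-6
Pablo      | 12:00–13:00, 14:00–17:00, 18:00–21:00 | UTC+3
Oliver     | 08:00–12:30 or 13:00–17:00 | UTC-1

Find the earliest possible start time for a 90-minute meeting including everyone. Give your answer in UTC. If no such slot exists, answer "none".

Pita in UTC: 09:30-12:00, 13:30-19:00 (add 6h to convert from UTC-6).
Pablo in UTC: 09:00-10:00, 11:00-14:00, 15:00-18:00 (subtract 3h to convert from UTC+3).
Oliver in UTC: 09:00-13:30, 14:00-18:00 (add 1h to convert from UTC-1).
Pita ∩ Pablo: 09:30-10:00, 11:00-12:00, 13:30-14:00, 15:00-18:00.
Pita ∩ Pablo ∩ Oliver: 09:30-10:00, 11:00-12:00, 15:00-18:00.
The first common window of at least 90 minutes is 15:00-18:00, so the earliest start is 15:00.

15:00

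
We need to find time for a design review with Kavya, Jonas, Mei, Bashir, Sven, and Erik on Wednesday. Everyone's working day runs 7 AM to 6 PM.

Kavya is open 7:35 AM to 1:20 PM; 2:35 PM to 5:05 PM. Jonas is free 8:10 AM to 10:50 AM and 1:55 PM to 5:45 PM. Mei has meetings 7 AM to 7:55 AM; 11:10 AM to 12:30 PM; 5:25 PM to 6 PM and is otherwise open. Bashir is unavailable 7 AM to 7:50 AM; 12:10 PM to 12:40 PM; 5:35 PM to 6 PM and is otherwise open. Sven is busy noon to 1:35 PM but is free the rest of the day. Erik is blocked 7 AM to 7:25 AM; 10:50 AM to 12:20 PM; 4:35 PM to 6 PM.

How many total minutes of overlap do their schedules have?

280

Kavya free: 07:35-13:20, 14:35-17:05.
Jonas free: 08:10-10:50, 13:55-17:45.
Mei free: 07:55-11:10, 12:30-17:25 (invert busy blocks within the working day).
Bashir free: 07:50-12:10, 12:40-17:35 (invert busy blocks within the working day).
Sven free: 07:00-12:00, 13:35-18:00 (invert busy blocks within the working day).
Erik free: 07:25-10:50, 12:20-16:35 (invert busy blocks within the working day).
Kavya ∩ Jonas: 08:10-10:50, 14:35-17:05.
Kavya ∩ Jonas ∩ Mei: 08:10-10:50, 14:35-17:05.
Kavya ∩ Jonas ∩ Mei ∩ Bashir: 08:10-10:50, 14:35-17:05.
Kavya ∩ Jonas ∩ Mei ∩ Bashir ∩ Sven: 08:10-10:50, 14:35-17:05.
Kavya ∩ Jonas ∩ Mei ∩ Bashir ∩ Sven ∩ Erik: 08:10-10:50, 14:35-16:35.
Summing the common windows: 160 + 120 = 280 minutes.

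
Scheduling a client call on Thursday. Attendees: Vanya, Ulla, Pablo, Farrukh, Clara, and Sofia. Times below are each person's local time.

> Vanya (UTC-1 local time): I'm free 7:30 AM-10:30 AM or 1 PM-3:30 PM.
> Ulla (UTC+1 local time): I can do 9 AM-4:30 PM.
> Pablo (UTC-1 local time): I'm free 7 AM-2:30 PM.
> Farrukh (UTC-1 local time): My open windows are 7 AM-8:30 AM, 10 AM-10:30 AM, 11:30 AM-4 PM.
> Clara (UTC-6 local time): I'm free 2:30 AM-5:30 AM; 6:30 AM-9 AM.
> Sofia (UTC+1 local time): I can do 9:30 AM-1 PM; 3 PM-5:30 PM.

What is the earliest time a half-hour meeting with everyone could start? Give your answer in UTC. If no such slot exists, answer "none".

08:30

Vanya in UTC: 08:30-11:30, 14:00-16:30 (add 1h to convert from UTC-1).
Ulla in UTC: 08:00-15:30 (subtract 1h to convert from UTC+1).
Pablo in UTC: 08:00-15:30 (add 1h to convert from UTC-1).
Farrukh in UTC: 08:00-09:30, 11:00-11:30, 12:30-17:00 (add 1h to convert from UTC-1).
Clara in UTC: 08:30-11:30, 12:30-15:00 (add 6h to convert from UTC-6).
Sofia in UTC: 08:30-12:00, 14:00-16:30 (subtract 1h to convert from UTC+1).
Vanya ∩ Ulla: 08:30-11:30, 14:00-15:30.
Vanya ∩ Ulla ∩ Pablo: 08:30-11:30, 14:00-15:30.
Vanya ∩ Ulla ∩ Pablo ∩ Farrukh: 08:30-09:30, 11:00-11:30, 14:00-15:30.
Vanya ∩ Ulla ∩ Pablo ∩ Farrukh ∩ Clara: 08:30-09:30, 11:00-11:30, 14:00-15:00.
Vanya ∩ Ulla ∩ Pablo ∩ Farrukh ∩ Clara ∩ Sofia: 08:30-09:30, 11:00-11:30, 14:00-15:00.
Those are the intersection windows.
The first common window of at least 30 minutes is 08:30-09:30, so the earliest start is 08:30.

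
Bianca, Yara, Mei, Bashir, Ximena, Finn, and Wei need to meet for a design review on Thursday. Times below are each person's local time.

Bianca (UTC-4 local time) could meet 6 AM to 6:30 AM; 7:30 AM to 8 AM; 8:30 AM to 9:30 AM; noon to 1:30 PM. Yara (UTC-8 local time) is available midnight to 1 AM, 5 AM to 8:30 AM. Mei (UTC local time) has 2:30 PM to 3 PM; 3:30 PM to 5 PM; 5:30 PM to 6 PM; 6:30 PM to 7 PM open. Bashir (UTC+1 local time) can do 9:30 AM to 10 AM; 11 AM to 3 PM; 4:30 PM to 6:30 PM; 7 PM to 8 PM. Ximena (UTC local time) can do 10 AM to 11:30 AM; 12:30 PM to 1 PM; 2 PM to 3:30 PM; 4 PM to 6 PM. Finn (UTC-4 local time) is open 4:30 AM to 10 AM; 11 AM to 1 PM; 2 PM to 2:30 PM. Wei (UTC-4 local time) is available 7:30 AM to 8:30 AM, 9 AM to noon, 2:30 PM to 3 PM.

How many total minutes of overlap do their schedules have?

0

Bianca in UTC: 10:00-10:30, 11:30-12:00, 12:30-13:30, 16:00-17:30 (add 4h to convert from UTC-4).
Yara in UTC: 08:00-09:00, 13:00-16:30 (add 8h to convert from UTC-8).
Mei in UTC: 14:30-15:00, 15:30-17:00, 17:30-18:00, 18:30-19:00.
Bashir in UTC: 08:30-09:00, 10:00-14:00, 15:30-17:30, 18:00-19:00 (subtract 1h to convert from UTC+1).
Ximena in UTC: 10:00-11:30, 12:30-13:00, 14:00-15:30, 16:00-18:00.
Finn in UTC: 08:30-14:00, 15:00-17:00, 18:00-18:30 (add 4h to convert from UTC-4).
Wei in UTC: 11:30-12:30, 13:00-16:00, 18:30-19:00 (add 4h to convert from UTC-4).
Bianca ∩ Yara: 13:00-13:30, 16:00-16:30.
Bianca ∩ Yara ∩ Mei: 16:00-16:30.
Bianca ∩ Yara ∩ Mei ∩ Bashir: 16:00-16:30.
Bianca ∩ Yara ∩ Mei ∩ Bashir ∩ Ximena: 16:00-16:30.
Bianca ∩ Yara ∩ Mei ∩ Bashir ∩ Ximena ∩ Finn: 16:00-16:30.
Bianca ∩ Yara ∩ Mei ∩ Bashir ∩ Ximena ∩ Finn ∩ Wei: ∅.
There is no time when everyone is free.
There is no common window, so the total is 0 minutes.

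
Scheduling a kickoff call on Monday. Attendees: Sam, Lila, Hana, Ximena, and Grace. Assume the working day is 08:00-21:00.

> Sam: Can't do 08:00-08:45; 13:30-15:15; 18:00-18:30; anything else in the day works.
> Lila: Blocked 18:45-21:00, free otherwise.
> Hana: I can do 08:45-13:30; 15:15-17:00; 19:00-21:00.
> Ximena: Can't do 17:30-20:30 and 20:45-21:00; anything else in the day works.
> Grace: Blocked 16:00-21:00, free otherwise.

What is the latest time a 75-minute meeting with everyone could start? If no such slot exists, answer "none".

Sam free: 08:45-13:30, 15:15-18:00, 18:30-21:00 (invert busy blocks within the working day).
Lila free: 08:00-18:45 (invert busy blocks within the working day).
Hana free: 08:45-13:30, 15:15-17:00, 19:00-21:00.
Ximena free: 08:00-17:30, 20:30-20:45 (invert busy blocks within the working day).
Grace free: 08:00-16:00 (invert busy blocks within the working day).
Sam ∩ Lila: 08:45-13:30, 15:15-18:00, 18:30-18:45.
Sam ∩ Lila ∩ Hana: 08:45-13:30, 15:15-17:00.
Sam ∩ Lila ∩ Hana ∩ Ximena: 08:45-13:30, 15:15-17:00.
Sam ∩ Lila ∩ Hana ∩ Ximena ∩ Grace: 08:45-13:30, 15:15-16:00.
The last common window of at least 75 minutes is 08:45-13:30; a 75-minute meeting can start as late as 12:15 and still end by 13:30.

12:15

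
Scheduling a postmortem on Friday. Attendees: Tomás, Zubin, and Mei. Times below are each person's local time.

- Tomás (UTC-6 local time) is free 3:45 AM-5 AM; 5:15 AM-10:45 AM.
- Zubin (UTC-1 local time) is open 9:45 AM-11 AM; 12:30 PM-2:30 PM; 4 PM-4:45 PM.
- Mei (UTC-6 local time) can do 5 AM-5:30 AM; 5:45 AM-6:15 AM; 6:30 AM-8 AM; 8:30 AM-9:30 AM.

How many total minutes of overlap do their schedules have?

Tomás in UTC: 09:45-11:00, 11:15-16:45 (add 6h to convert from UTC-6).
Zubin in UTC: 10:45-12:00, 13:30-15:30, 17:00-17:45 (add 1h to convert from UTC-1).
Mei in UTC: 11:00-11:30, 11:45-12:15, 12:30-14:00, 14:30-15:30 (add 6h to convert from UTC-6).
Tomás ∩ Zubin: 10:45-11:00, 11:15-12:00, 13:30-15:30.
Tomás ∩ Zubin ∩ Mei: 11:15-11:30, 11:45-12:00, 13:30-14:00, 14:30-15:30.
Summing the common windows: 15 + 15 + 30 + 60 = 120 minutes.

120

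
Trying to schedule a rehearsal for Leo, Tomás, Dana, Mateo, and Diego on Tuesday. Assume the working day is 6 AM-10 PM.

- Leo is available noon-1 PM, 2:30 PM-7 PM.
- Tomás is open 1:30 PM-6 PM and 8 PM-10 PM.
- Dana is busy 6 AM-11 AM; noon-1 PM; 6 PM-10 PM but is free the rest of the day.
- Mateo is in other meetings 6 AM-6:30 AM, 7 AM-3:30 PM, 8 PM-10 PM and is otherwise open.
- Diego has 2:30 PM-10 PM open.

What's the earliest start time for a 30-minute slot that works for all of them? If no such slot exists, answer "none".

15:30

Leo free: 12:00-13:00, 14:30-19:00.
Tomás free: 13:30-18:00, 20:00-22:00.
Dana free: 11:00-12:00, 13:00-18:00 (invert busy blocks within the working day).
Mateo free: 06:30-07:00, 15:30-20:00 (invert busy blocks within the working day).
Diego free: 14:30-22:00.
Leo ∩ Tomás: 14:30-18:00.
Leo ∩ Tomás ∩ Dana: 14:30-18:00.
Leo ∩ Tomás ∩ Dana ∩ Mateo: 15:30-18:00.
Leo ∩ Tomás ∩ Dana ∩ Mateo ∩ Diego: 15:30-18:00.
The first common window of at least 30 minutes is 15:30-18:00, so the earliest start is 15:30.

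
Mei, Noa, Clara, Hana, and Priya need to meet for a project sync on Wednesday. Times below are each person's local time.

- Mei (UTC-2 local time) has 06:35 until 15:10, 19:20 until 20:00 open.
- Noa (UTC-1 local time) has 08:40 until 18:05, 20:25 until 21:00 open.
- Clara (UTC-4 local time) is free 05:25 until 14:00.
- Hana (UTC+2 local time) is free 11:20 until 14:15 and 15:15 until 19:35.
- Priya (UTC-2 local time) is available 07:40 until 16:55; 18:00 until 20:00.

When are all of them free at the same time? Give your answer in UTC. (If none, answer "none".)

Mei in UTC: 08:35-17:10, 21:20-22:00 (add 2h to convert from UTC-2).
Noa in UTC: 09:40-19:05, 21:25-22:00 (add 1h to convert from UTC-1).
Clara in UTC: 09:25-18:00 (add 4h to convert from UTC-4).
Hana in UTC: 09:20-12:15, 13:15-17:35 (subtract 2h to convert from UTC+2).
Priya in UTC: 09:40-18:55, 20:00-22:00 (add 2h to convert from UTC-2).
Mei ∩ Noa: 09:40-17:10, 21:25-22:00.
Mei ∩ Noa ∩ Clara: 09:40-17:10.
Mei ∩ Noa ∩ Clara ∩ Hana: 09:40-12:15, 13:15-17:10.
Mei ∩ Noa ∩ Clara ∩ Hana ∩ Priya: 09:40-12:15, 13:15-17:10.

09:40-12:15, 13:15-17:10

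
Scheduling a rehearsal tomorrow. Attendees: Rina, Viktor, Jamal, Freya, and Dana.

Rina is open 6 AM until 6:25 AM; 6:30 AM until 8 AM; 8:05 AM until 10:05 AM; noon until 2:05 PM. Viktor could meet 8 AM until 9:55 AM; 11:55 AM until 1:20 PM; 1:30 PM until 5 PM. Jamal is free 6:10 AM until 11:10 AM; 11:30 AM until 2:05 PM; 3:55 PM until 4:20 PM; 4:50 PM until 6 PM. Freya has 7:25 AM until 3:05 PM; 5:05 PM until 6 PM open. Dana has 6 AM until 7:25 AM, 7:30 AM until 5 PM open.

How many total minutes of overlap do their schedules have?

Rina ∩ Viktor: 08:05-09:55, 12:00-13:20, 13:30-14:05.
Rina ∩ Viktor ∩ Jamal: 08:05-09:55, 12:00-13:20, 13:30-14:05.
Rina ∩ Viktor ∩ Jamal ∩ Freya: 08:05-09:55, 12:00-13:20, 13:30-14:05.
Rina ∩ Viktor ∩ Jamal ∩ Freya ∩ Dana: 08:05-09:55, 12:00-13:20, 13:30-14:05.
Summing the common windows: 110 + 80 + 35 = 225 minutes.

225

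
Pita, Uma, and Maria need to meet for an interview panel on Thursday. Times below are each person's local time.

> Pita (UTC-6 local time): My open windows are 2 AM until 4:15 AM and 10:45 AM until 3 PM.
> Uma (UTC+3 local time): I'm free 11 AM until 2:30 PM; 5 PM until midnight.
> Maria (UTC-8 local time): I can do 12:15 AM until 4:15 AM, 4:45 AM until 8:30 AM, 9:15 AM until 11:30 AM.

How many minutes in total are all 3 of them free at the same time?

Pita in UTC: 08:00-10:15, 16:45-21:00 (add 6h to convert from UTC-6).
Uma in UTC: 08:00-11:30, 14:00-21:00 (subtract 3h to convert from UTC+3).
Maria in UTC: 08:15-12:15, 12:45-16:30, 17:15-19:30 (add 8h to convert from UTC-8).
Pita ∩ Uma: 08:00-10:15, 16:45-21:00.
Pita ∩ Uma ∩ Maria: 08:15-10:15, 17:15-19:30.
Summing the common windows: 120 + 135 = 255 minutes.

255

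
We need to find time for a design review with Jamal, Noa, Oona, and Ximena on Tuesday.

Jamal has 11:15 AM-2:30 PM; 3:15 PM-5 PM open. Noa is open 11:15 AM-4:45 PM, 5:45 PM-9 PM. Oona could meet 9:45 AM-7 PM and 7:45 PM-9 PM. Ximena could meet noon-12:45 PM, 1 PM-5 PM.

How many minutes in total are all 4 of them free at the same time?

225

Jamal ∩ Noa: 11:15-14:30, 15:15-16:45.
Jamal ∩ Noa ∩ Oona: 11:15-14:30, 15:15-16:45.
Jamal ∩ Noa ∩ Oona ∩ Ximena: 12:00-12:45, 13:00-14:30, 15:15-16:45.
Summing the common windows: 45 + 90 + 90 = 225 minutes.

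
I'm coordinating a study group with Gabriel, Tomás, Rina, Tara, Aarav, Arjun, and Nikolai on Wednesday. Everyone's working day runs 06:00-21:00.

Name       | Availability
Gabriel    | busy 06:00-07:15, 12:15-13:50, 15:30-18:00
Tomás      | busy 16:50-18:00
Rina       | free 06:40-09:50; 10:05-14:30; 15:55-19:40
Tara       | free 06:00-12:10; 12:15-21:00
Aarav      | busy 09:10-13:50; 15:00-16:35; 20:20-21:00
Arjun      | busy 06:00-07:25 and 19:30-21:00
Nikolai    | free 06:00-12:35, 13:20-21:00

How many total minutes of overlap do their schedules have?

Gabriel free: 07:15-12:15, 13:50-15:30, 18:00-21:00 (invert busy blocks within the working day).
Tomás free: 06:00-16:50, 18:00-21:00 (invert busy blocks within the working day).
Rina free: 06:40-09:50, 10:05-14:30, 15:55-19:40.
Tara free: 06:00-12:10, 12:15-21:00.
Aarav free: 06:00-09:10, 13:50-15:00, 16:35-20:20 (invert busy blocks within the working day).
Arjun free: 07:25-19:30 (invert busy blocks within the working day).
Nikolai free: 06:00-12:35, 13:20-21:00.
Gabriel ∩ Tomás: 07:15-12:15, 13:50-15:30, 18:00-21:00.
Gabriel ∩ Tomás ∩ Rina: 07:15-09:50, 10:05-12:15, 13:50-14:30, 18:00-19:40.
Gabriel ∩ Tomás ∩ Rina ∩ Tara: 07:15-09:50, 10:05-12:10, 13:50-14:30, 18:00-19:40.
Gabriel ∩ Tomás ∩ Rina ∩ Tara ∩ Aarav: 07:15-09:10, 13:50-14:30, 18:00-19:40.
Gabriel ∩ Tomás ∩ Rina ∩ Tara ∩ Aarav ∩ Arjun: 07:25-09:10, 13:50-14:30, 18:00-19:30.
Gabriel ∩ Tomás ∩ Rina ∩ Tara ∩ Aarav ∩ Arjun ∩ Nikolai: 07:25-09:10, 13:50-14:30, 18:00-19:30.
Those are the intersection windows.
Summing the common windows: 105 + 40 + 90 = 235 minutes.

235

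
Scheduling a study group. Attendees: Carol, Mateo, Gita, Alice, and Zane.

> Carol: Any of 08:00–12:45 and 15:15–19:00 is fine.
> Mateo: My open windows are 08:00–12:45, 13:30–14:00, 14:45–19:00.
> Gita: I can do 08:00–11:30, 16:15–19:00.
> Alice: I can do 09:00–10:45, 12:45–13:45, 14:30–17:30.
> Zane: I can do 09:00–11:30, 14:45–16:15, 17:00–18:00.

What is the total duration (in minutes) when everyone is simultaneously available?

Carol ∩ Mateo: 08:00-12:45, 15:15-19:00.
Carol ∩ Mateo ∩ Gita: 08:00-11:30, 16:15-19:00.
Carol ∩ Mateo ∩ Gita ∩ Alice: 09:00-10:45, 16:15-17:30.
Carol ∩ Mateo ∩ Gita ∩ Alice ∩ Zane: 09:00-10:45, 17:00-17:30.
Those are the intersection windows.
Summing the common windows: 105 + 30 = 135 minutes.

135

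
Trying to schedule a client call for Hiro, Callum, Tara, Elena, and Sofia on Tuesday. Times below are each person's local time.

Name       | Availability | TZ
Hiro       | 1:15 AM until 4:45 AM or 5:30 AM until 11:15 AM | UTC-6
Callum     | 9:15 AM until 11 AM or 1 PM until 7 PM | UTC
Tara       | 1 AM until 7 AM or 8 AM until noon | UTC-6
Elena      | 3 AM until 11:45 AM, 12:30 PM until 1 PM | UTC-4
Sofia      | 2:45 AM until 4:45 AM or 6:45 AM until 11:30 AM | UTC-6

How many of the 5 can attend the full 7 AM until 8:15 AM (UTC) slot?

2

Hiro in UTC: 07:15-10:45, 11:30-17:15 (add 6h to convert from UTC-6).
Callum in UTC: 09:15-11:00, 13:00-19:00.
Tara in UTC: 07:00-13:00, 14:00-18:00 (add 6h to convert from UTC-6).
Elena in UTC: 07:00-15:45, 16:30-17:00 (add 4h to convert from UTC-4).
Sofia in UTC: 08:45-10:45, 12:45-17:30 (add 6h to convert from UTC-6).
Tara and Elena can make the full 07:00-08:15 slot — that's 2.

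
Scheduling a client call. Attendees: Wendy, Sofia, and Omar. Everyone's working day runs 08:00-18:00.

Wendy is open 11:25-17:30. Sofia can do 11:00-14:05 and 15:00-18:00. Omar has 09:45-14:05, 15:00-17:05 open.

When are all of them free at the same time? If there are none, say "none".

11:25-14:05, 15:00-17:05

Wendy ∩ Sofia: 11:25-14:05, 15:00-17:30.
Wendy ∩ Sofia ∩ Omar: 11:25-14:05, 15:00-17:05.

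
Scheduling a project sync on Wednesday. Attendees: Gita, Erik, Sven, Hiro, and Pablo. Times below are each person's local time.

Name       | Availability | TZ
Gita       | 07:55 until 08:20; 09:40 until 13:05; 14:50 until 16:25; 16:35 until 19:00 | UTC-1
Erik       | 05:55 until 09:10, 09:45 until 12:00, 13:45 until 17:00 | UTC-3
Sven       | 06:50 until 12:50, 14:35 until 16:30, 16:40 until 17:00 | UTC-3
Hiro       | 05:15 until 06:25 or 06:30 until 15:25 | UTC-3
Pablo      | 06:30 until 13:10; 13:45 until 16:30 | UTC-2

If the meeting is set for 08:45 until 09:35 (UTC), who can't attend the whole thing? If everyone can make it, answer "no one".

Gita in UTC: 08:55-09:20, 10:40-14:05, 15:50-17:25, 17:35-20:00 (add 1h to convert from UTC-1).
Erik in UTC: 08:55-12:10, 12:45-15:00, 16:45-20:00 (add 3h to convert from UTC-3).
Sven in UTC: 09:50-15:50, 17:35-19:30, 19:40-20:00 (add 3h to convert from UTC-3).
Hiro in UTC: 08:15-09:25, 09:30-18:25 (add 3h to convert from UTC-3).
Pablo in UTC: 08:30-15:10, 15:45-18:30 (add 2h to convert from UTC-2).
Gita: not fully free for 08:45-09:35. Erik: not fully free for 08:45-09:35. Sven: not fully free for 08:45-09:35. Hiro: not fully free for 08:45-09:35. Pablo: free for 08:45-09:35.

Erik, Gita, Hiro, Sven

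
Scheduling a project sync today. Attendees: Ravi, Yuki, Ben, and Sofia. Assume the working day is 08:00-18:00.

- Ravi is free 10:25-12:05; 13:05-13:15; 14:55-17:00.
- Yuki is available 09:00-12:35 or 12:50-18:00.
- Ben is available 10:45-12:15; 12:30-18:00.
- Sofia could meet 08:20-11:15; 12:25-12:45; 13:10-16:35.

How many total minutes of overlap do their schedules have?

Ravi ∩ Yuki: 10:25-12:05, 13:05-13:15, 14:55-17:00.
Ravi ∩ Yuki ∩ Ben: 10:45-12:05, 13:05-13:15, 14:55-17:00.
Ravi ∩ Yuki ∩ Ben ∩ Sofia: 10:45-11:15, 13:10-13:15, 14:55-16:35.
Summing the common windows: 30 + 5 + 100 = 135 minutes.

135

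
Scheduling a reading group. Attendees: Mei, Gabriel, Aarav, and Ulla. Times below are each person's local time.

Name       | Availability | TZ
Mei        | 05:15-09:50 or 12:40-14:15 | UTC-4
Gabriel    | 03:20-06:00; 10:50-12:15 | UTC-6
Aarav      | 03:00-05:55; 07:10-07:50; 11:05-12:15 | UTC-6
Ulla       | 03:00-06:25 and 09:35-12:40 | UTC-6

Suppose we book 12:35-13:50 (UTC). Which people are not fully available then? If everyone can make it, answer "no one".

Mei in UTC: 09:15-13:50, 16:40-18:15 (add 4h to convert from UTC-4).
Gabriel in UTC: 09:20-12:00, 16:50-18:15 (add 6h to convert from UTC-6).
Aarav in UTC: 09:00-11:55, 13:10-13:50, 17:05-18:15 (add 6h to convert from UTC-6).
Ulla in UTC: 09:00-12:25, 15:35-18:40 (add 6h to convert from UTC-6).
Mei: free for 12:35-13:50. Gabriel: not fully free for 12:35-13:50. Aarav: not fully free for 12:35-13:50. Ulla: not fully free for 12:35-13:50.

Aarav, Gabriel, Ulla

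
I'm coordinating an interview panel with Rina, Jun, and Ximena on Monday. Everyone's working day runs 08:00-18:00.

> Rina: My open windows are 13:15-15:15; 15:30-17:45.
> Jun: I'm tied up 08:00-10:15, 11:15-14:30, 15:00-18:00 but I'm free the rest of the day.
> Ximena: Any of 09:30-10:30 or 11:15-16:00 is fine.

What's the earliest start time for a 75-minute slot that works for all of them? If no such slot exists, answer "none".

Rina free: 13:15-15:15, 15:30-17:45.
Jun free: 10:15-11:15, 14:30-15:00 (invert busy blocks within the working day).
Ximena free: 09:30-10:30, 11:15-16:00.
Rina ∩ Jun: 14:30-15:00.
Rina ∩ Jun ∩ Ximena: 14:30-15:00.
No common window is at least 75 minutes long.

none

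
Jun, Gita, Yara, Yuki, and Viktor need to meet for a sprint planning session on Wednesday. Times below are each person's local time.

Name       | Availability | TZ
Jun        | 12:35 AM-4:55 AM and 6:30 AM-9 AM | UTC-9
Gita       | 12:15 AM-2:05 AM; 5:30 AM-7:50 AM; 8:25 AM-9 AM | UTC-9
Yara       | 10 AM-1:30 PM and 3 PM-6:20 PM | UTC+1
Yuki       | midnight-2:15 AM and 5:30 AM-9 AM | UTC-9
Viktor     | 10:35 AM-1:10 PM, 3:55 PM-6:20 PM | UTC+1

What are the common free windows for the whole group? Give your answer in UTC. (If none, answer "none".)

09:35-11:05, 15:30-16:50

Jun in UTC: 09:35-13:55, 15:30-18:00 (add 9h to convert from UTC-9).
Gita in UTC: 09:15-11:05, 14:30-16:50, 17:25-18:00 (add 9h to convert from UTC-9).
Yara in UTC: 09:00-12:30, 14:00-17:20 (subtract 1h to convert from UTC+1).
Yuki in UTC: 09:00-11:15, 14:30-18:00 (add 9h to convert from UTC-9).
Viktor in UTC: 09:35-12:10, 14:55-17:20 (subtract 1h to convert from UTC+1).
Jun ∩ Gita: 09:35-11:05, 15:30-16:50, 17:25-18:00.
Jun ∩ Gita ∩ Yara: 09:35-11:05, 15:30-16:50.
Jun ∩ Gita ∩ Yara ∩ Yuki: 09:35-11:05, 15:30-16:50.
Jun ∩ Gita ∩ Yara ∩ Yuki ∩ Viktor: 09:35-11:05, 15:30-16:50.
Those are the intersection windows.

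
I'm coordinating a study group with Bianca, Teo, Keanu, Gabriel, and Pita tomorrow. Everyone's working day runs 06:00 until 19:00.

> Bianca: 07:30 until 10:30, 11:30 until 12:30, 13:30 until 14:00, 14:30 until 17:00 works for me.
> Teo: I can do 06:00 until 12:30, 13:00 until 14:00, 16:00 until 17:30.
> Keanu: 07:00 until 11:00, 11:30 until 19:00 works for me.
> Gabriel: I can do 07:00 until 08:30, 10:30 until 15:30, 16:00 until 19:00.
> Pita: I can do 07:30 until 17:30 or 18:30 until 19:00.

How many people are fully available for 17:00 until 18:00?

2

Keanu and Gabriel can make the full 17:00-18:00 slot — that's 2.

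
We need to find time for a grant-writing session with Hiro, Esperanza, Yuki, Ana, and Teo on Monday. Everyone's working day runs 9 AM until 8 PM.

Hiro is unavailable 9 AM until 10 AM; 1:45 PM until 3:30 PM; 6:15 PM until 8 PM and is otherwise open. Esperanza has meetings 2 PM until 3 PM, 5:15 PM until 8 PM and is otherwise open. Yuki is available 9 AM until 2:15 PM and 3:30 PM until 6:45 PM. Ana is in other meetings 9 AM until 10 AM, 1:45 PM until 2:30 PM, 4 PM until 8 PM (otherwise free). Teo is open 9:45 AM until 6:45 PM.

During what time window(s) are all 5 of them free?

10:00-13:45, 15:30-16:00

Hiro free: 10:00-13:45, 15:30-18:15 (invert busy blocks within the working day).
Esperanza free: 09:00-14:00, 15:00-17:15 (invert busy blocks within the working day).
Yuki free: 09:00-14:15, 15:30-18:45.
Ana free: 10:00-13:45, 14:30-16:00 (invert busy blocks within the working day).
Teo free: 09:45-18:45.
Hiro ∩ Esperanza: 10:00-13:45, 15:30-17:15.
Hiro ∩ Esperanza ∩ Yuki: 10:00-13:45, 15:30-17:15.
Hiro ∩ Esperanza ∩ Yuki ∩ Ana: 10:00-13:45, 15:30-16:00.
Hiro ∩ Esperanza ∩ Yuki ∩ Ana ∩ Teo: 10:00-13:45, 15:30-16:00.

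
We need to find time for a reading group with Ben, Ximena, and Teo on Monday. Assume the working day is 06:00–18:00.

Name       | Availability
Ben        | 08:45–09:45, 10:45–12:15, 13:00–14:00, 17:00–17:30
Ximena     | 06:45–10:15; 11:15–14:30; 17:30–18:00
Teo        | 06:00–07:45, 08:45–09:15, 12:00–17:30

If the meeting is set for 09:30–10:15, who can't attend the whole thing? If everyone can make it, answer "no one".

Ben, Teo

Ben: not fully free for 09:30-10:15. Ximena: free for 09:30-10:15. Teo: not fully free for 09:30-10:15.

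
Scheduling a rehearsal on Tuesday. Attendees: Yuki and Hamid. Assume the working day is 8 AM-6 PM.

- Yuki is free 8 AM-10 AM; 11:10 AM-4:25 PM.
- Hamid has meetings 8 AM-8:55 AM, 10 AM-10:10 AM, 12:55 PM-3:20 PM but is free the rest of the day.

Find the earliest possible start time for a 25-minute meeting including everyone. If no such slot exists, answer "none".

Yuki free: 08:00-10:00, 11:10-16:25.
Hamid free: 08:55-10:00, 10:10-12:55, 15:20-18:00 (invert busy blocks within the working day).
Yuki ∩ Hamid: 08:55-10:00, 11:10-12:55, 15:20-16:25.
The first common window of at least 25 minutes is 08:55-10:00, so the earliest start is 08:55.

08:55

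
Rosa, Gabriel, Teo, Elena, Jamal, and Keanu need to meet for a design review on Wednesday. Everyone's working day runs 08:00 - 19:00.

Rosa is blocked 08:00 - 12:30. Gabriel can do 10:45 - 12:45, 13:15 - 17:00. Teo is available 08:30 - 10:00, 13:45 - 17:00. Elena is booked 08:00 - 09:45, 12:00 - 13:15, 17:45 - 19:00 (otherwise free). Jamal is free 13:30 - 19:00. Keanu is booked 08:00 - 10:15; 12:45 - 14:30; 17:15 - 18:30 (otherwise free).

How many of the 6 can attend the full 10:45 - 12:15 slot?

2

Rosa free: 12:30-19:00 (invert busy blocks within the working day).
Gabriel free: 10:45-12:45, 13:15-17:00.
Teo free: 08:30-10:00, 13:45-17:00.
Elena free: 09:45-12:00, 13:15-17:45 (invert busy blocks within the working day).
Jamal free: 13:30-19:00.
Keanu free: 10:15-12:45, 14:30-17:15, 18:30-19:00 (invert busy blocks within the working day).
Gabriel and Keanu can make the full 10:45-12:15 slot — that's 2.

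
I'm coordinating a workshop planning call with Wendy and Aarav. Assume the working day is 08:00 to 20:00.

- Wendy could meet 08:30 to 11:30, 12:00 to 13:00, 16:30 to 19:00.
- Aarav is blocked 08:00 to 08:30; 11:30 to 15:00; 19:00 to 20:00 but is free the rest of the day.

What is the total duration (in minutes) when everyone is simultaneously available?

Wendy free: 08:30-11:30, 12:00-13:00, 16:30-19:00.
Aarav free: 08:30-11:30, 15:00-19:00 (invert busy blocks within the working day).
Wendy ∩ Aarav: 08:30-11:30, 16:30-19:00.
Summing the common windows: 180 + 150 = 330 minutes.

330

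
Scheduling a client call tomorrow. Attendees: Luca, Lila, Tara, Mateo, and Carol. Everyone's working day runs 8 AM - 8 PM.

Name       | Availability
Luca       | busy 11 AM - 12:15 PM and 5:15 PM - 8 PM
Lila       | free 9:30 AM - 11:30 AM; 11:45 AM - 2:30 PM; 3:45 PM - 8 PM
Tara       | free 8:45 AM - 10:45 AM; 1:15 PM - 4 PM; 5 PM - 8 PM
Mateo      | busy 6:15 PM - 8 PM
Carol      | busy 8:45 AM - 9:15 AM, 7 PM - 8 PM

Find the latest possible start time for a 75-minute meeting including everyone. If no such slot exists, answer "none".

13:15

Luca free: 08:00-11:00, 12:15-17:15 (invert busy blocks within the working day).
Lila free: 09:30-11:30, 11:45-14:30, 15:45-20:00.
Tara free: 08:45-10:45, 13:15-16:00, 17:00-20:00.
Mateo free: 08:00-18:15 (invert busy blocks within the working day).
Carol free: 08:00-08:45, 09:15-19:00 (invert busy blocks within the working day).
Luca ∩ Lila: 09:30-11:00, 12:15-14:30, 15:45-17:15.
Luca ∩ Lila ∩ Tara: 09:30-10:45, 13:15-14:30, 15:45-16:00, 17:00-17:15.
Luca ∩ Lila ∩ Tara ∩ Mateo: 09:30-10:45, 13:15-14:30, 15:45-16:00, 17:00-17:15.
Luca ∩ Lila ∩ Tara ∩ Mateo ∩ Carol: 09:30-10:45, 13:15-14:30, 15:45-16:00, 17:00-17:15.
The last common window of at least 75 minutes is 13:15-14:30; a 75-minute meeting can start as late as 13:15 and still end by 14:30.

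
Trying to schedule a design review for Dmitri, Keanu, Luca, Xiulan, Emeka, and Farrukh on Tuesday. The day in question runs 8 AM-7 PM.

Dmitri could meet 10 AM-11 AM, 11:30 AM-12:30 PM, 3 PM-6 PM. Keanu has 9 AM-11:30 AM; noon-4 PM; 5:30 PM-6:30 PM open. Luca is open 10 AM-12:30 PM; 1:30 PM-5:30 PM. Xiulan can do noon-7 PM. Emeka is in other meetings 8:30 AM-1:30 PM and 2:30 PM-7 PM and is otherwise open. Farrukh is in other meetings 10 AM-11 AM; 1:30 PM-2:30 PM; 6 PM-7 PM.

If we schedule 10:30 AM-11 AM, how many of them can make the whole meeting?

Dmitri free: 10:00-11:00, 11:30-12:30, 15:00-18:00.
Keanu free: 09:00-11:30, 12:00-16:00, 17:30-18:30.
Luca free: 10:00-12:30, 13:30-17:30.
Xiulan free: 12:00-19:00.
Emeka free: 08:00-08:30, 13:30-14:30 (invert busy blocks within the working day).
Farrukh free: 08:00-10:00, 11:00-13:30, 14:30-18:00 (invert busy blocks within the working day).
Dmitri, Keanu, and Luca can make the full 10:30-11:00 slot — that's 3.

3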